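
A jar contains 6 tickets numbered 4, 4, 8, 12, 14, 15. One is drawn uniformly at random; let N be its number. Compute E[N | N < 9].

16/3

P(N < 9) = 1/2.
Σ over the event: 4·1/3 + 8·1/6 = 8/3.
E[N | N < 9] = (8/3) / (1/2) = 16/3.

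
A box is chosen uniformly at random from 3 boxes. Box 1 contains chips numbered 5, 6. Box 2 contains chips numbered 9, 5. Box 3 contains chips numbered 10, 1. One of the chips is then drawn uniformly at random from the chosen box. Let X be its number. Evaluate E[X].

E[X | box 1] = (5+6)/2 = 11/2.
E[X | box 2] = (9+5)/2 = 7.
E[X | box 3] = (10+1)/2 = 11/2.
E[X] = (1/3)·(11/2) + (1/3)·(7) + (1/3)·(11/2) = 6.

6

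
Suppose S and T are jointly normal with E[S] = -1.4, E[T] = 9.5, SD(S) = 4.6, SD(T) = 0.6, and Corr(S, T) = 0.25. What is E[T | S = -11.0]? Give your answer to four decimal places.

E[T | S=x] = μ_T + ρ(σ_T/σ_S)(x − μ_S) for jointly normal variables.
E[T | S=-11.0] = 9.5 + (0.25)·(0.6/4.6)·(-11.0 − (-1.4)) = 9.5 + (0.032609)·(-9.6) = 9.1870.

9.1870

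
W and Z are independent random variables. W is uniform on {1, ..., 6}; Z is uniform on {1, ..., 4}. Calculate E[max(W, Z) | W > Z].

32/7

P(W > Z) = 7/12.
Summing max(W,Z)·P(x,y) over outcomes with W > Z gives 8/3.
E[max(W, Z) | W > Z] = (8/3) / (7/12) = 32/7.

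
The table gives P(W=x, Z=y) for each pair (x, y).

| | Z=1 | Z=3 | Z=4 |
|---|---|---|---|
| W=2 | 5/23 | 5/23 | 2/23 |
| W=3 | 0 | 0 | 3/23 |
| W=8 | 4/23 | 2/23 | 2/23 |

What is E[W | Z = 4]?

P(Z = 4) = 7/23.
Summing W·P(W=x,Z=y) over the conditioning event gives 29/23.
E[W | Z = 4] = (29/23) / (7/23) = 29/7.

29/7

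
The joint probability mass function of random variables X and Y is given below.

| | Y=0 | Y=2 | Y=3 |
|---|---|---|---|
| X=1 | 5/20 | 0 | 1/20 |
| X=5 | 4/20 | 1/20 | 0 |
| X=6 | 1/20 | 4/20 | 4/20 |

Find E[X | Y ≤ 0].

31/10

P(Y ≤ 0) = 1/2.
Summing X·P(X=x,Y=y) over the conditioning event gives 31/20.
E[X | Y ≤ 0] = (31/20) / (1/2) = 31/10.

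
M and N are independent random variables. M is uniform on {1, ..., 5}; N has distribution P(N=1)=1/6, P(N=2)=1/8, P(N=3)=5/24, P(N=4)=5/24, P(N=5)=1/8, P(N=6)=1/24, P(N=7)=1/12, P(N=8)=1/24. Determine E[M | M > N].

P(M > N) = 1/3.
Summing M·P(x,y) over outcomes with M > N gives 27/20.
E[M | M > N] = (27/20) / (1/3) = 81/20.

81/20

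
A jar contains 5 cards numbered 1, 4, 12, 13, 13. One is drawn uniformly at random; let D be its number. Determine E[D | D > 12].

P(D > 12) = 2/5.
Σ over the event: 13·2/5 = 26/5.
E[D | D > 12] = (26/5) / (2/5) = 13.

13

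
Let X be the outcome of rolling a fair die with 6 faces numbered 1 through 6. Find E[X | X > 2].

Given X > 2, X is equally likely to be any of {3, 4, 5, 6}.
E[X | X > 2] = (3 + 4 + 5 + 6) / 4 = 9/2.

9/2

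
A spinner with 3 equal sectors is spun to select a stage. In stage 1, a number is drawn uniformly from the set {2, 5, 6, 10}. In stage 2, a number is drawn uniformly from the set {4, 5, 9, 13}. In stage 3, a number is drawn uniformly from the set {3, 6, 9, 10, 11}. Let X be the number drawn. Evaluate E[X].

71/10

E[X | stage 1] = (2+5+6+10)/4 = 23/4.
E[X | stage 2] = (4+5+9+13)/4 = 31/4.
E[X | stage 3] = (3+6+9+10+11)/5 = 39/5.
By the law of total expectation,
E[X] = (1/3)·(23/4) + (1/3)·(31/4) + (1/3)·(39/5) = 71/10.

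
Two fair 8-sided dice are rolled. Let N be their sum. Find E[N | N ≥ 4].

P(N ≥ 4) = 61/64.
E[N | N ≥ 4] = (71/8) / (61/64) = 568/61.

568/61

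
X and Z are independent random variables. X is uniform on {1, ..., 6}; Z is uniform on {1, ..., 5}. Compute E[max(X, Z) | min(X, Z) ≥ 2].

9/2

P(min(X, Z) ≥ 2) = 2/3.
Summing max(X,Z)·P(x,y) over outcomes with min(X, Z) ≥ 2 gives 3.
E[max(X, Z) | min(X, Z) ≥ 2] = (3) / (2/3) = 9/2.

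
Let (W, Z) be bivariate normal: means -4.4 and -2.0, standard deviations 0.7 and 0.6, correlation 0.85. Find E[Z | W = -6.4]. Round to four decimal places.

The regression of Z on W has slope ρ·σ_Z/σ_W and passes through (μ_W, μ_Z).
E[Z | W=-6.4] = -2.0 + (0.85)·(0.6/0.7)·(-6.4 − (-4.4)) = -2.0 + (0.72857)·(-2) = -3.4571.

-3.4571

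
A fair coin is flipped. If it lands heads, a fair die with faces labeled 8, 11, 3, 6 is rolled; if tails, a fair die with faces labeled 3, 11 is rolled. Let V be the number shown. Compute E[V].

7

E[V | heads] = (8+11+3+6)/4 = 7.
E[V | tails] = (3+11)/2 = 7.
E[V] = (1/2)·(7) + (1/2)·(7) = 7.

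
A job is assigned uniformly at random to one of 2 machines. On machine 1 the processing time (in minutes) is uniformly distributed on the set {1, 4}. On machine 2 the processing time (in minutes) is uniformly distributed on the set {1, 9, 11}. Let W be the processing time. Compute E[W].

19/4

E[W | machine 1] = (1+4)/2 = 5/2.
E[W | machine 2] = (1+9+11)/3 = 7.
By the law of total expectation,
E[W] = (1/2)·(5/2) + (1/2)·(7) = 19/4.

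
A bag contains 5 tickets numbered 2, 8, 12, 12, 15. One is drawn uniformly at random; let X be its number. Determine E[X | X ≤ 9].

5

P(X ≤ 9) = 2/5.
Σ over the event: 2·1/5 + 8·1/5 = 2.
E[X | X ≤ 9] = (2) / (2/5) = 5.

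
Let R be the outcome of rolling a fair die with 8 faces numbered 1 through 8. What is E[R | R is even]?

5

Given R is even, R is equally likely to be any of {2, 4, 6, 8}.
E[R | R is even] = (2 + 4 + 6 + 8) / 4 = 5.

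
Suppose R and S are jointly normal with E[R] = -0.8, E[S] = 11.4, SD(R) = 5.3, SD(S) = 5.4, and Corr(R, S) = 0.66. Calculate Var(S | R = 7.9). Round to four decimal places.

For a bivariate normal, Var(S | R=x) = σ_S²(1 − ρ²).
Var(S | R=7.9) = (5.4)²·(1 − (0.66)²) = 29.16·0.5644 = 16.4579.

16.4579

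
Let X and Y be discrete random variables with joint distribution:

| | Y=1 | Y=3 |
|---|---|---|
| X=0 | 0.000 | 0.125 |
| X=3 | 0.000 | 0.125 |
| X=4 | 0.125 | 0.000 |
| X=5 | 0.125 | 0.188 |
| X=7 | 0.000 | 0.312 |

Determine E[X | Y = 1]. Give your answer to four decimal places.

P(Y = 1) = 0.250.
Σ X·P over the event = 4·(0.125) + 5·(0.125) = 1.125.
E[X | Y = 1] = (1.125) / (0.250) = 4.5000.

4.5000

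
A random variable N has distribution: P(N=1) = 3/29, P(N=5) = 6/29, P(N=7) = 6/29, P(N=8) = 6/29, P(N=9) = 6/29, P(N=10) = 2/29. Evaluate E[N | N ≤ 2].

1

P(N ≤ 2) = 3/29.
Σ over the event: 1·3/29 = 3/29.
E[N | N ≤ 2] = (3/29) / (3/29) = 1.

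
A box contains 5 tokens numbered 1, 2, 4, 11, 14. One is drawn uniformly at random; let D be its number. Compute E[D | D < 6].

P(D < 6) = 3/5.
Σ over the event: 1·1/5 + 2·1/5 + 4·1/5 = 7/5.
E[D | D < 6] = (7/5) / (3/5) = 7/3.

7/3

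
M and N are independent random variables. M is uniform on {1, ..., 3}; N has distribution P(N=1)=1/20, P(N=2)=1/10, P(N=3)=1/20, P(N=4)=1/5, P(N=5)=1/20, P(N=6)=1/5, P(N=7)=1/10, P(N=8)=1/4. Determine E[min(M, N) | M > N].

P(M > N) = 1/15.
Summing min(M,N)·P(x,y) over outcomes with M > N gives 1/10.
E[min(M, N) | M > N] = (1/10) / (1/15) = 3/2.

3/2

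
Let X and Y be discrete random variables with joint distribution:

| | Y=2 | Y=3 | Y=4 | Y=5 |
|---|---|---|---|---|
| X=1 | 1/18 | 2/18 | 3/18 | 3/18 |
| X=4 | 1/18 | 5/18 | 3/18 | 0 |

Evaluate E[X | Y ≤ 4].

14/5

P(Y ≤ 4) = 5/6.
Σ X·P over the event = 1·(1/18) + 1·(2/18) + 1·(3/18) + 4·(1/18) + 4·(5/18) + 4·(3/18) = 7/3.
E[X | Y ≤ 4] = (7/3) / (5/6) = 14/5.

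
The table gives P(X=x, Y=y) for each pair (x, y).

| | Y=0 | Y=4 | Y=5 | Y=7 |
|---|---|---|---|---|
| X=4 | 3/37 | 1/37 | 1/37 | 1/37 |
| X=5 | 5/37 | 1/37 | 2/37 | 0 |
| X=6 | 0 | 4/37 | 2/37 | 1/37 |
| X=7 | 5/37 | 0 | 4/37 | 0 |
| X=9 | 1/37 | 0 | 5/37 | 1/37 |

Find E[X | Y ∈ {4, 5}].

P(Y ∈ {4, 5}) = 20/37.
Σ X·P over the event = 4·(1/37) + 4·(1/37) + 5·(1/37) + 5·(2/37) + 6·(4/37) + 6·(2/37) + 7·(4/37) + 9·(5/37) = 132/37.
E[X | Y ∈ {4, 5}] = (132/37) / (20/37) = 33/5.

33/5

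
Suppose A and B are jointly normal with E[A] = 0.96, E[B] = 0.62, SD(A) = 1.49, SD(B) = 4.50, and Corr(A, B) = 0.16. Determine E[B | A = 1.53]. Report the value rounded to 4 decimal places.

0.8954

For a bivariate normal, E[B | A=x] = μ_B + ρ·(σ_B/σ_A)·(x − μ_A).
E[B | A=1.53] = 0.62 + (0.16)·(4.50/1.49)·(1.53 − (0.96)) = 0.62 + (0.48322)·(0.57) = 0.8954.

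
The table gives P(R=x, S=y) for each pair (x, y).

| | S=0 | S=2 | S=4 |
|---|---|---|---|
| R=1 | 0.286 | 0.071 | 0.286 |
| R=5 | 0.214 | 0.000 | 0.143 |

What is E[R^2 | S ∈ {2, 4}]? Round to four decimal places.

7.8640

P(S ∈ {2, 4}) = 0.500.
Σ R^2·P over the event = 1·(0.071) + 1·(0.286) + 25·(0.143) = 3.932.
E[R^2 | S ∈ {2, 4}] = (3.932) / (0.500) = 7.8640.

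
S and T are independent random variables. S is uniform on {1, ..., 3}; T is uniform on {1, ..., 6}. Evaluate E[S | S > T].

Outcomes with S > T: (2,1), (3,1), (3,2), each with probability 1/18.
E[S | S > T] = (2 + 3 + 3) / 3 = 8/3.

8/3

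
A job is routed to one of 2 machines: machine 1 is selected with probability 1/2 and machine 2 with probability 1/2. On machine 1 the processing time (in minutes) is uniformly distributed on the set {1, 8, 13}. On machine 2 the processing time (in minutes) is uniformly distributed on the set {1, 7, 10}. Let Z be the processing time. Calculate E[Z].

20/3

E[Z | machine 1] = (1+8+13)/3 = 22/3.
E[Z | machine 2] = (1+7+10)/3 = 6.
E[Z] = (1/2)·(22/3) + (1/2)·(6) = 20/3.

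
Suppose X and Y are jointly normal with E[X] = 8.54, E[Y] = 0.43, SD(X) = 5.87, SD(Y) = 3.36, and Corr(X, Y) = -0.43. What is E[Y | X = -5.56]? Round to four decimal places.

The regression of Y on X has slope ρ·σ_Y/σ_X and passes through (μ_X, μ_Y).
E[Y | X=-5.56] = 0.43 + (-0.43)·(3.36/5.87)·(-5.56 − (8.54)) = 0.43 + (-0.246133)·(-14.1) = 3.9005.

3.9005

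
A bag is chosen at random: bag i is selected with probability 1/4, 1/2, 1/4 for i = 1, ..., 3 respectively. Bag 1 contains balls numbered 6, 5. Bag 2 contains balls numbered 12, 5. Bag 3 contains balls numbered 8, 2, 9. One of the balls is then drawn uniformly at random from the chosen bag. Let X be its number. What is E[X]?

173/24

E[X | bag 1] = (6+5)/2 = 11/2.
E[X | bag 2] = (12+5)/2 = 17/2.
E[X | bag 3] = (8+2+9)/3 = 19/3.
By the law of total expectation,
E[X] = (1/4)·(11/2) + (1/2)·(17/2) + (1/4)·(19/3) = 173/24.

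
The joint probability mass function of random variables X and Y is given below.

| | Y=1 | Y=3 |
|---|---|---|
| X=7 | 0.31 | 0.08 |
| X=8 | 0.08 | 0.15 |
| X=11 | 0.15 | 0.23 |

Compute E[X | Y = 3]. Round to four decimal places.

P(Y = 3) = 0.46.
Σ X·P over the event = 7·(0.08) + 8·(0.15) + 11·(0.23) = 4.29.
E[X | Y = 3] = (4.29) / (0.46) = 9.3261.

9.3261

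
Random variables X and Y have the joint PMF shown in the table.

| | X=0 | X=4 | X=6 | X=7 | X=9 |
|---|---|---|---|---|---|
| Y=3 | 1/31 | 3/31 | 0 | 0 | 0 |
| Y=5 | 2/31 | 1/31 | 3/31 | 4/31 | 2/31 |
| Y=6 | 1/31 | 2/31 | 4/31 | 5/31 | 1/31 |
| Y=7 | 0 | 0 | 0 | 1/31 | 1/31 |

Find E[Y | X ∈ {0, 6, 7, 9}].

138/25

P(X ∈ {0, 6, 7, 9}) = 25/31.
Summing Y·P(X=x,Y=y) over the conditioning event gives 138/31.
E[Y | X ∈ {0, 6, 7, 9}] = (138/31) / (25/31) = 138/25.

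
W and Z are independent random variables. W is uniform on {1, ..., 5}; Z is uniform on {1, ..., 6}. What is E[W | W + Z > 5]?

7/2

P(W + Z > 5) = 2/3.
Summing W·P(x,y) over outcomes with W + Z > 5 gives 7/3.
E[W | W + Z > 5] = (7/3) / (2/3) = 7/2.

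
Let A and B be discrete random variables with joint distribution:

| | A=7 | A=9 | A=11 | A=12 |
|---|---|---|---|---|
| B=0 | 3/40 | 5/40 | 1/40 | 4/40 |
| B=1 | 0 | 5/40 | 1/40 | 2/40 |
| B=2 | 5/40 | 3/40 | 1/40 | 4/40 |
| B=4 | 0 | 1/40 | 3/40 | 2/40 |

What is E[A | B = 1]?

P(B = 1) = 1/5.
Σ A·P over the event = 9·(5/40) + 11·(1/40) + 12·(2/40) = 2.
E[A | B = 1] = (2) / (1/5) = 10.

10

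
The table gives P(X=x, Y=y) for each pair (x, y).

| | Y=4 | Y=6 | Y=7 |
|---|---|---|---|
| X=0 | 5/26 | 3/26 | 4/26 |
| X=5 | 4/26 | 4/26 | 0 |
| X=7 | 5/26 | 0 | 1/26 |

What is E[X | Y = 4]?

55/14

P(Y = 4) = 7/13.
Σ X·P over the event = 0·(5/26) + 5·(4/26) + 7·(5/26) = 55/26.
E[X | Y = 4] = (55/26) / (7/13) = 55/14.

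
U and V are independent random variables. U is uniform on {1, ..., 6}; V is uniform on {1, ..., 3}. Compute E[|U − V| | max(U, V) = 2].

Outcomes with max(U, V) = 2: (1,2), (2,1), (2,2), each with probability 1/18.
E[|U − V| | max(U, V) = 2] = (1 + 1 + 0) / 3 = 2/3.

2/3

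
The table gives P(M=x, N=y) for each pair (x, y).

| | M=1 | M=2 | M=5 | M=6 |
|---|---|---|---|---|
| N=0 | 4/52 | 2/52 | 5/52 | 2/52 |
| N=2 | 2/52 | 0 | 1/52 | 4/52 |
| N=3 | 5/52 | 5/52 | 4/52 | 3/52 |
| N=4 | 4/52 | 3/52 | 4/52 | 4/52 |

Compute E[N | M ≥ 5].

P(M ≥ 5) = 27/52.
Σ N·P over the event = 0·(5/52) + 2·(1/52) + 3·(4/52) + 4·(4/52) + 0·(2/52) + 2·(4/52) + 3·(3/52) + 4·(4/52) = 63/52.
E[N | M ≥ 5] = (63/52) / (27/52) = 7/3.

7/3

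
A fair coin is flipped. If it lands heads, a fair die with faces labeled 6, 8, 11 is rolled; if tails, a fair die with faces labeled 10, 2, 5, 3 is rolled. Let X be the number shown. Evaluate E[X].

20/3

E[X | heads] = (6+8+11)/3 = 25/3.
E[X | tails] = (10+2+5+3)/4 = 5.
By the law of total expectation,
E[X] = (1/2)·(25/3) + (1/2)·(5) = 20/3.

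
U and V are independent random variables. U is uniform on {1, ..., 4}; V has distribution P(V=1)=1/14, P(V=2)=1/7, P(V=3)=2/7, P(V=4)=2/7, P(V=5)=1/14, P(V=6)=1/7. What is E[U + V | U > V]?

62/11

P(U > V) = 11/56.
Summing (U+V)·P(x,y) over outcomes with U > V gives 31/28.
E[U + V | U > V] = (31/28) / (11/56) = 62/11.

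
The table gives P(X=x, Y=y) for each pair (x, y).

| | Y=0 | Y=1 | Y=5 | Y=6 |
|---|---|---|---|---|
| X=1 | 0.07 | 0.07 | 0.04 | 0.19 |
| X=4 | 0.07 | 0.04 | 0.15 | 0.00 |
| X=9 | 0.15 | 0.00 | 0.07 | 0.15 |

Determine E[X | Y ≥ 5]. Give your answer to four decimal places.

4.6833

P(Y ≥ 5) = 0.60.
Σ X·P over the event = 1·(0.04) + 1·(0.19) + 4·(0.15) + 9·(0.07) + 9·(0.15) = 2.81.
E[X | Y ≥ 5] = (2.81) / (0.60) = 4.6833.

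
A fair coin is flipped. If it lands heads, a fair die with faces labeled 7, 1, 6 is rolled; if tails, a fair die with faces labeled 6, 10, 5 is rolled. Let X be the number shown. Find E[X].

E[X | heads] = (7+1+6)/3 = 14/3.
E[X | tails] = (6+10+5)/3 = 7.
E[X] = (1/2)·(14/3) + (1/2)·(7) = 35/6.

35/6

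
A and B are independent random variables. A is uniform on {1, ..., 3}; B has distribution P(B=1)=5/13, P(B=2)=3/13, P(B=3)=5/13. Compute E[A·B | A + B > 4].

93/13

P(A + B > 4) = 1/3.
Summing AB·P(x,y) over outcomes with A + B > 4 gives 31/13.
E[A·B | A + B > 4] = (31/13) / (1/3) = 93/13.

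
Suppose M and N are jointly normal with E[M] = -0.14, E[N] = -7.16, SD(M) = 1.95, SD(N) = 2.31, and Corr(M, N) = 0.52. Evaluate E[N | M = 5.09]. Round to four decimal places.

For a bivariate normal, E[N | M=x] = μ_N + ρ·(σ_N/σ_M)·(x − μ_M).
E[N | M=5.09] = -7.16 + (0.52)·(2.31/1.95)·(5.09 − (-0.14)) = -7.16 + (0.616)·(5.23) = -3.9383.

-3.9383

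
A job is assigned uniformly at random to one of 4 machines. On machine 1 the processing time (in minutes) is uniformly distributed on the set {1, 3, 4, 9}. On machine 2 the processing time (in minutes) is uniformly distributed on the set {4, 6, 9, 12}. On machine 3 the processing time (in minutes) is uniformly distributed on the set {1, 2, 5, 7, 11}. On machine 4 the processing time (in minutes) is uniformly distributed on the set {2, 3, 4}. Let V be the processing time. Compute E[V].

101/20

E[V | machine 1] = (1+3+4+9)/4 = 17/4.
E[V | machine 2] = (4+6+9+12)/4 = 31/4.
E[V | machine 3] = (1+2+5+7+11)/5 = 26/5.
E[V | machine 4] = (2+3+4)/3 = 3.
By the law of total expectation,
E[V] = (1/4)·(17/4) + (1/4)·(31/4) + (1/4)·(26/5) + (1/4)·(3) = 101/20.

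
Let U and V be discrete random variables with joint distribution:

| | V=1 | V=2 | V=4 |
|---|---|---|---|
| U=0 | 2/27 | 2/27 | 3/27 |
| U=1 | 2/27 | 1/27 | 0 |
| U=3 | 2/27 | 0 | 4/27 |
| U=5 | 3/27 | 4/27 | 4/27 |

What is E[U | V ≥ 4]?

32/11

P(V ≥ 4) = 11/27.
Summing U·P(U=x,V=y) over the conditioning event gives 32/27.
E[U | V ≥ 4] = (32/27) / (11/27) = 32/11.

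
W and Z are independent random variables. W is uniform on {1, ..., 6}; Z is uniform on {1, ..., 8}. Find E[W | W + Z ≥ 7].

P(W + Z ≥ 7) = 11/16.
Summing W·P(x,y) over outcomes with W + Z ≥ 7 gives 133/48.
E[W | W + Z ≥ 7] = (133/48) / (11/16) = 133/33.

133/33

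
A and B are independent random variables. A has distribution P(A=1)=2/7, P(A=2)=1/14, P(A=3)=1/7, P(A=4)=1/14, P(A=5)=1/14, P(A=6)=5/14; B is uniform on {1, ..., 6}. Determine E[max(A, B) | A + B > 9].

107/18

P(A + B > 9) = 3/14.
Summing max(A,B)·P(x,y) over outcomes with A + B > 9 gives 107/84.
E[max(A, B) | A + B > 9] = (107/84) / (3/14) = 107/18.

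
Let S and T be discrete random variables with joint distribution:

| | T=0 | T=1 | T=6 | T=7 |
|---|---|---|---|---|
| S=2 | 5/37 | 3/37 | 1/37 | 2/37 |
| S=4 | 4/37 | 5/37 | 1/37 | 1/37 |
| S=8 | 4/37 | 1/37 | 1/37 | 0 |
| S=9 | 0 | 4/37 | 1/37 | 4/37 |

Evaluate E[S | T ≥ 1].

P(T ≥ 1) = 24/37.
Summing S·P(S=x,T=y) over the conditioning event gives 137/37.
E[S | T ≥ 1] = (137/37) / (24/37) = 137/24.

137/24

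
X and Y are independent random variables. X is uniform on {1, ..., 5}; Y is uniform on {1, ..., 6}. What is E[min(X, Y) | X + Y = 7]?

11/5

Outcomes with X + Y = 7: (1,6), (2,5), (3,4), (4,3), (5,2), each with probability 1/30.
E[min(X, Y) | X + Y = 7] = (1 + 2 + 3 + 3 + 2) / 5 = 11/5.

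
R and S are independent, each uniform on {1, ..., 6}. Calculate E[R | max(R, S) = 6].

P(max(R, S) = 6) = 11/36.
Summing R·P(x,y) over outcomes with max(R, S) = 6 gives 17/12.
E[R | max(R, S) = 6] = (17/12) / (11/36) = 51/11.

51/11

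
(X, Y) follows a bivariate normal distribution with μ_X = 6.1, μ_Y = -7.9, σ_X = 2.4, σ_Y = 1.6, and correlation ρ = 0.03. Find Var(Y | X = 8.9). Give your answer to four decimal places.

Var(Y | X=x) = (1 − ρ²)·σ_Y².
Var(Y | X=8.9) = (1.6)²·(1 − (0.03)²) = 2.56·0.9991 = 2.5577.

2.5577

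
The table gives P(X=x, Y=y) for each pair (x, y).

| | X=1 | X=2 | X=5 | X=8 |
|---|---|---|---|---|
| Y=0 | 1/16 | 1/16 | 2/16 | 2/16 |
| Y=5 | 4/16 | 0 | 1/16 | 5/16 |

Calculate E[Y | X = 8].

25/7

P(X = 8) = 7/16.
Summing Y·P(X=x,Y=y) over the conditioning event gives 25/16.
E[Y | X = 8] = (25/16) / (7/16) = 25/7.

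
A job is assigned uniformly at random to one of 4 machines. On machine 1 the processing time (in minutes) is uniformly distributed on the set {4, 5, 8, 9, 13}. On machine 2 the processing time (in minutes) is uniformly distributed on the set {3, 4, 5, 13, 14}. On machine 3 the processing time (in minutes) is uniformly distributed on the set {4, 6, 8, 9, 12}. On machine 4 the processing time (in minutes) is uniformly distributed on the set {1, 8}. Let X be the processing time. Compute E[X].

E[X | machine 1] = (4+5+8+9+13)/5 = 39/5.
E[X | machine 2] = (3+4+5+13+14)/5 = 39/5.
E[X | machine 3] = (4+6+8+9+12)/5 = 39/5.
E[X | machine 4] = (1+8)/2 = 9/2.
E[X] = (1/4)·(39/5) + (1/4)·(39/5) + (1/4)·(39/5) + (1/4)·(9/2) = 279/40.

279/40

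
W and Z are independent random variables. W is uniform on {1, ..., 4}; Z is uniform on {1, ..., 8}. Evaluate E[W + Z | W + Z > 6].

80/9

P(W + Z > 6) = 9/16.
Summing (W+Z)·P(x,y) over outcomes with W + Z > 6 gives 5.
E[W + Z | W + Z > 6] = (5) / (9/16) = 80/9.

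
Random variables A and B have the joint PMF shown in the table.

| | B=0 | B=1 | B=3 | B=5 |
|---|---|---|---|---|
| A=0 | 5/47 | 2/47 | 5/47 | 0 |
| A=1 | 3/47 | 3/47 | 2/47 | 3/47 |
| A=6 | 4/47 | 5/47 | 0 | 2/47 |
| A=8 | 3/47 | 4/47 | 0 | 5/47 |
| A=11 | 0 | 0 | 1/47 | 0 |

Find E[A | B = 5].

11/2

P(B = 5) = 10/47.
Σ A·P over the event = 1·(3/47) + 6·(2/47) + 8·(5/47) = 55/47.
E[A | B = 5] = (55/47) / (10/47) = 11/2.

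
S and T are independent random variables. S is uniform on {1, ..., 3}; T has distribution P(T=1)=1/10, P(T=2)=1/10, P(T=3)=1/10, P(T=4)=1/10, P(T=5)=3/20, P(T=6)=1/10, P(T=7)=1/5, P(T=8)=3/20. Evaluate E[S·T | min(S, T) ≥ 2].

485/36

P(min(S, T) ≥ 2) = 3/5.
Summing ST·P(x,y) over outcomes with min(S, T) ≥ 2 gives 97/12.
E[S·T | min(S, T) ≥ 2] = (97/12) / (3/5) = 485/36.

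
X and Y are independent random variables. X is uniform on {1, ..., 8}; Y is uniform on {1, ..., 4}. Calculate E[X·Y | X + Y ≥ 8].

255/14

P(X + Y ≥ 8) = 7/16.
Summing XY·P(x,y) over outcomes with X + Y ≥ 8 gives 255/32.
E[X·Y | X + Y ≥ 8] = (255/32) / (7/16) = 255/14.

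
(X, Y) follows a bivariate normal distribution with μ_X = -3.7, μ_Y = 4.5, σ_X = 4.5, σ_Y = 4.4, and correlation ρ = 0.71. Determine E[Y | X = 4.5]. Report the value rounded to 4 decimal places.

10.1926

For a bivariate normal, E[Y | X=x] = μ_Y + ρ·(σ_Y/σ_X)·(x − μ_X).
E[Y | X=4.5] = 4.5 + (0.71)·(4.4/4.5)·(4.5 − (-3.7)) = 4.5 + (0.69422)·(8.2) = 10.1926.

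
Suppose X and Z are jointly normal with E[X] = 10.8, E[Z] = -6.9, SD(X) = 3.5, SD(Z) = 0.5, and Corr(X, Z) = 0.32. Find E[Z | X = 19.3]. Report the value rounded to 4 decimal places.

-6.5114

The regression of Z on X has slope ρ·σ_Z/σ_X and passes through (μ_X, μ_Z).
E[Z | X=19.3] = -6.9 + (0.32)·(0.5/3.5)·(19.3 − (10.8)) = -6.9 + (0.045714)·(8.5) = -6.5114.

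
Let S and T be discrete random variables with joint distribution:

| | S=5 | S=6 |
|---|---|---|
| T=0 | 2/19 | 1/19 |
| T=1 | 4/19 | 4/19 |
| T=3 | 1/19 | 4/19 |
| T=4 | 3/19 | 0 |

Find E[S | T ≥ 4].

P(T ≥ 4) = 3/19.
Σ S·P over the event = 5·(3/19) = 15/19.
E[S | T ≥ 4] = (15/19) / (3/19) = 5.

5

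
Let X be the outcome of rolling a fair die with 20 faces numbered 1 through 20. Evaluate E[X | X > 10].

Given X > 10, X is equally likely to be any of {11, 12, 13, 14, 15, 16, 17, 18, 19, 20}.
E[X | X > 10] = (11 + 12 + 13 + 14 + 15 + 16 + 17 + 18 + 19 + 20) / 10 = 31/2.

31/2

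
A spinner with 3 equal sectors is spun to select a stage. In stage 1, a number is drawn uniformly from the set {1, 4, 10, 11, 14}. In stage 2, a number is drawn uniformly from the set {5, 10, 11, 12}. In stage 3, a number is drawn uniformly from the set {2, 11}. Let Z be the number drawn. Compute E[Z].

8

E[Z | stage 1] = (1+4+10+11+14)/5 = 8.
E[Z | stage 2] = (5+10+11+12)/4 = 19/2.
E[Z | stage 3] = (2+11)/2 = 13/2.
E[Z] = (1/3)·(8) + (1/3)·(19/2) + (1/3)·(13/2) = 8.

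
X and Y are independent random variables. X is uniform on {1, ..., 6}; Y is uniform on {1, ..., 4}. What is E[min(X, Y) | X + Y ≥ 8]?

10/3

Outcomes with X + Y ≥ 8: (4,4), (5,3), (5,4), (6,2), (6,3), (6,4), each with probability 1/24.
E[min(X, Y) | X + Y ≥ 8] = (4 + 3 + 4 + 2 + 3 + 4) / 6 = 10/3.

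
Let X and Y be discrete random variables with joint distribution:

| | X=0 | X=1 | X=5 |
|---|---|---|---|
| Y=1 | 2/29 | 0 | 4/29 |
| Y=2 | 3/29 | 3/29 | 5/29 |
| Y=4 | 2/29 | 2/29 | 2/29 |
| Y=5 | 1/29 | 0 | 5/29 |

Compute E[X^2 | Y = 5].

P(Y = 5) = 6/29.
Σ X^2·P over the event = 0·(1/29) + 25·(5/29) = 125/29.
E[X^2 | Y = 5] = (125/29) / (6/29) = 125/6.

125/6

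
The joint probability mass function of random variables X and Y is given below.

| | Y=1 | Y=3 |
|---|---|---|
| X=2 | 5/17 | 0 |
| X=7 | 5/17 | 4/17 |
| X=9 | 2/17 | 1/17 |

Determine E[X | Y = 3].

37/5

P(Y = 3) = 5/17.
Summing X·P(X=x,Y=y) over the conditioning event gives 37/17.
E[X | Y = 3] = (37/17) / (5/17) = 37/5.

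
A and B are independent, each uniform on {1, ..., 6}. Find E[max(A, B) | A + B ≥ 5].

P(A + B ≥ 5) = 5/6.
Summing max(A,B)·P(x,y) over outcomes with A + B ≥ 5 gives 37/9.
E[max(A, B) | A + B ≥ 5] = (37/9) / (5/6) = 74/15.

74/15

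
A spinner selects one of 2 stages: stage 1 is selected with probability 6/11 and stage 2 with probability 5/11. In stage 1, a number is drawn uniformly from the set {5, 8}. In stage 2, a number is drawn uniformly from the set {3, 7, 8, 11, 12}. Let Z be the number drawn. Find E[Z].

E[Z | stage 1] = (5+8)/2 = 13/2.
E[Z | stage 2] = (3+7+8+11+12)/5 = 41/5.
E[Z] = (6/11)·(13/2) + (5/11)·(41/5) = 80/11.

80/11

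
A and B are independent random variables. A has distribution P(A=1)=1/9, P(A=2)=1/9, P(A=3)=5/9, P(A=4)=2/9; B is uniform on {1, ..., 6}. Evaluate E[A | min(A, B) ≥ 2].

25/8

P(min(A, B) ≥ 2) = 20/27.
Summing A·P(x,y) over outcomes with min(A, B) ≥ 2 gives 125/54.
E[A | min(A, B) ≥ 2] = (125/54) / (20/27) = 25/8.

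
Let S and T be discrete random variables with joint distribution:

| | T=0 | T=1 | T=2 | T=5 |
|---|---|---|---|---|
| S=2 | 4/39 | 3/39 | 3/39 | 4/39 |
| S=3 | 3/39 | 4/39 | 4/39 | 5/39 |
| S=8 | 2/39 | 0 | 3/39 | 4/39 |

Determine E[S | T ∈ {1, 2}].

60/17

P(T ∈ {1, 2}) = 17/39.
Summing S·P(S=x,T=y) over the conditioning event gives 20/13.
E[S | T ∈ {1, 2}] = (20/13) / (17/39) = 60/17.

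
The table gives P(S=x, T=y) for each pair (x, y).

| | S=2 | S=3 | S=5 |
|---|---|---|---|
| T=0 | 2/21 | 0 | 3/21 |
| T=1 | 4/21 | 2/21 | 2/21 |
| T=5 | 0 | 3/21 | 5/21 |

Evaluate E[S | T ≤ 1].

43/13

P(T ≤ 1) = 13/21.
Σ S·P over the event = 2·(2/21) + 2·(4/21) + 3·(2/21) + 5·(3/21) + 5·(2/21) = 43/21.
E[S | T ≤ 1] = (43/21) / (13/21) = 43/13.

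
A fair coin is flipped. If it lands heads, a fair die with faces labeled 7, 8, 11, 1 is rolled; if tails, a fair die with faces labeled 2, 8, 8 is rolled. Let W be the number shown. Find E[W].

51/8

E[W | heads] = (7+8+11+1)/4 = 27/4.
E[W | tails] = (2+8+8)/3 = 6.
By the law of total expectation,
E[W] = (1/2)·(27/4) + (1/2)·(6) = 51/8.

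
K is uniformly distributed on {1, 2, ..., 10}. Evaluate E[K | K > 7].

Given K > 7, K is equally likely to be any of {8, 9, 10}.
E[K | K > 7] = (8 + 9 + 10) / 3 = 9.

9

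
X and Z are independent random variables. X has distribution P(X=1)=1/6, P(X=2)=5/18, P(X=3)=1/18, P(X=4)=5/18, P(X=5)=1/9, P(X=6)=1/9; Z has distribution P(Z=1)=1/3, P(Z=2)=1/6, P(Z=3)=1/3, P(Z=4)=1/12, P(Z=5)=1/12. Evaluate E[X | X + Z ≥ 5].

P(X + Z ≥ 5) = 19/27.
Summing X·P(x,y) over outcomes with X + Z ≥ 5 gives 11/4.
E[X | X + Z ≥ 5] = (11/4) / (19/27) = 297/76.

297/76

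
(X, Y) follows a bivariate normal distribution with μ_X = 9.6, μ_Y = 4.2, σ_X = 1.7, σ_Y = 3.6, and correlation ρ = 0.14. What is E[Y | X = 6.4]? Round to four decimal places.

For a bivariate normal, E[Y | X=x] = μ_Y + ρ·(σ_Y/σ_X)·(x − μ_X).
E[Y | X=6.4] = 4.2 + (0.14)·(3.6/1.7)·(6.4 − (9.6)) = 4.2 + (0.29647)·(-3.2) = 3.2513.

3.2513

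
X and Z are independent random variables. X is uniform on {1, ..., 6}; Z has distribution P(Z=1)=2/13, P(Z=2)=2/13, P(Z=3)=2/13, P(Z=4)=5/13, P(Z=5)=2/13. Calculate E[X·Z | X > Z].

241/18

P(X > Z) = 6/13.
Summing XZ·P(x,y) over outcomes with X > Z gives 241/39.
E[X·Z | X > Z] = (241/39) / (6/13) = 241/18.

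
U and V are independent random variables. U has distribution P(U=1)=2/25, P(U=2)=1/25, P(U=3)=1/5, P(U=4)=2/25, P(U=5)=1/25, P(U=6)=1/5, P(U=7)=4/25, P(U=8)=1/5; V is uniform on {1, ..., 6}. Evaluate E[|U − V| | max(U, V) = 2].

P(max(U, V) = 2) = 2/75.
Summing |U−V|·P(x,y) over outcomes with max(U, V) = 2 gives 1/50.
E[|U − V| | max(U, V) = 2] = (1/50) / (2/75) = 3/4.

3/4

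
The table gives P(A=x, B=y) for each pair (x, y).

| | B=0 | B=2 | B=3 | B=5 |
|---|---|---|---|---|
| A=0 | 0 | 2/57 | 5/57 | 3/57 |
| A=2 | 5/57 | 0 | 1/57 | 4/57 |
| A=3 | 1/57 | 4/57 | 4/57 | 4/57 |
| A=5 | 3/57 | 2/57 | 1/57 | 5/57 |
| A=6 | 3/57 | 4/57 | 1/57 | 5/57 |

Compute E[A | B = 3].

25/12

P(B = 3) = 4/19.
Σ A·P over the event = 0·(5/57) + 2·(1/57) + 3·(4/57) + 5·(1/57) + 6·(1/57) = 25/57.
E[A | B = 3] = (25/57) / (4/19) = 25/12.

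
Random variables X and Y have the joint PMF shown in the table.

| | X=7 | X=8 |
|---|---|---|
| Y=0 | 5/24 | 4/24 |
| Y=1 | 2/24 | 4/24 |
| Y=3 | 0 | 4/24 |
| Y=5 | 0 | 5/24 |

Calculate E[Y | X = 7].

P(X = 7) = 7/24.
Σ Y·P over the event = 0·(5/24) + 1·(2/24) = 1/12.
E[Y | X = 7] = (1/12) / (7/24) = 2/7.

2/7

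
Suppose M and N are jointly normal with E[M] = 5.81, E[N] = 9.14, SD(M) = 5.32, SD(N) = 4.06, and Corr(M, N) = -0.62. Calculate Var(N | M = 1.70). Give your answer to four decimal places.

For a bivariate normal, Var(N | M=x) = σ_N²(1 − ρ²).
Var(N | M=1.70) = (4.06)²·(1 − (-0.62)²) = 16.4836·0.6156 = 10.1473.

10.1473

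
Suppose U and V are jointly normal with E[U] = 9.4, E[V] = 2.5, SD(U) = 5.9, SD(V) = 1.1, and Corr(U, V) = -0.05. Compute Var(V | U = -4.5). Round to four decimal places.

1.2070

The conditional variance in a bivariate normal is σ_V²(1 − ρ²), independent of x.
Var(V | U=-4.5) = (1.1)²·(1 − (-0.05)²) = 1.21·0.9975 = 1.2070.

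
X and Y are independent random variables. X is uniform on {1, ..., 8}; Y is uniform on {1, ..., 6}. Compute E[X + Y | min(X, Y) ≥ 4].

P(min(X, Y) ≥ 4) = 5/16.
Summing (X+Y)·P(x,y) over outcomes with min(X, Y) ≥ 4 gives 55/16.
E[X + Y | min(X, Y) ≥ 4] = (55/16) / (5/16) = 11.

11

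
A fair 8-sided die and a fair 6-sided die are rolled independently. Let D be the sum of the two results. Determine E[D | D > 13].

P(D > 13) = 1/48.
Σ over the event: 14·1/48 = 7/24.
E[D | D > 13] = (7/24) / (1/48) = 14.

14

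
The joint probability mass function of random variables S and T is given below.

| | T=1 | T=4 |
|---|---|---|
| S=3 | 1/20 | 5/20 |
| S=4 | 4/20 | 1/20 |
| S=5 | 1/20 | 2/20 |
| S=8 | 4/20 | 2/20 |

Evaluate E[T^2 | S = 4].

P(S = 4) = 1/4.
Σ T^2·P over the event = 1·(4/20) + 16·(1/20) = 1.
E[T^2 | S = 4] = (1) / (1/4) = 4.

4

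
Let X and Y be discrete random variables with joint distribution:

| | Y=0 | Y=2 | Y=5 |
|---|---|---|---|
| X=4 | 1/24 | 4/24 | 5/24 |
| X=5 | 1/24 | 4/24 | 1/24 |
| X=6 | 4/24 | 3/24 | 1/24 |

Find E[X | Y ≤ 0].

P(Y ≤ 0) = 1/4.
Σ X·P over the event = 4·(1/24) + 5·(1/24) + 6·(4/24) = 11/8.
E[X | Y ≤ 0] = (11/8) / (1/4) = 11/2.

11/2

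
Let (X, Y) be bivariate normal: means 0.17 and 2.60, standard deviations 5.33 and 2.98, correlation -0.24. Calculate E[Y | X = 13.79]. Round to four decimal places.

E[Y | X=x] = μ_Y + ρ(σ_Y/σ_X)(x − μ_X) for jointly normal variables.
E[Y | X=13.79] = 2.60 + (-0.24)·(2.98/5.33)·(13.79 − (0.17)) = 2.60 + (-0.134184)·(13.62) = 0.7724.

0.7724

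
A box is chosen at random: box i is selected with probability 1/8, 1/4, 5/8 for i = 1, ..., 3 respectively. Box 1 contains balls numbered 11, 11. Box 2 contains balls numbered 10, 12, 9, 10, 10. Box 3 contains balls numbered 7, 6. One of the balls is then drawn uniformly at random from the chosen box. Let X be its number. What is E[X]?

639/80

E[X | box 1] = (11+11)/2 = 11.
E[X | box 2] = (10+12+9+10+10)/5 = 51/5.
E[X | box 3] = (7+6)/2 = 13/2.
By the law of total expectation,
E[X] = (1/8)·(11) + (1/4)·(51/5) + (5/8)·(13/2) = 639/80.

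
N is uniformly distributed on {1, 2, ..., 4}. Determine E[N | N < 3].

3/2

Given N < 3, N is equally likely to be any of {1, 2}.
E[N | N < 3] = (1 + 2) / 2 = 3/2.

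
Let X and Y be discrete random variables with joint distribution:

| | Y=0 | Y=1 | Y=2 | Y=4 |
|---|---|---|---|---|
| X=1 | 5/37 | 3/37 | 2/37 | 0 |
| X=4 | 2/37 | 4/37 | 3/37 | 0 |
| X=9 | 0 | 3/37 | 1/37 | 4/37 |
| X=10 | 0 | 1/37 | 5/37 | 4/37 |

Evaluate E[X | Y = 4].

19/2

P(Y = 4) = 8/37.
Σ X·P over the event = 9·(4/37) + 10·(4/37) = 76/37.
E[X | Y = 4] = (76/37) / (8/37) = 19/2.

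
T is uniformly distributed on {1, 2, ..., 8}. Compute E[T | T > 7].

8

Given T > 7, T is equally likely to be any of {8}.
E[T | T > 7] = (8) / 1 = 8.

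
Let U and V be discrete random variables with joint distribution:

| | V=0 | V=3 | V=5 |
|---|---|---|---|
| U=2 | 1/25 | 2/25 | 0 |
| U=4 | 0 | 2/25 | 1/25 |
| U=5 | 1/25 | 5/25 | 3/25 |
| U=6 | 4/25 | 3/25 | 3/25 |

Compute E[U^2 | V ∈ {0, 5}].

P(V ∈ {0, 5}) = 13/25.
Σ U^2·P over the event = 4·(1/25) + 16·(1/25) + 25·(1/25) + 25·(3/25) + 36·(4/25) + 36·(3/25) = 372/25.
E[U^2 | V ∈ {0, 5}] = (372/25) / (13/25) = 372/13.

372/13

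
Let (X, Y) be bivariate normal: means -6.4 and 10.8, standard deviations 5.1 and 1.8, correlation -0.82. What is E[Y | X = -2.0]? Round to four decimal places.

9.5266

The regression of Y on X has slope ρ·σ_Y/σ_X and passes through (μ_X, μ_Y).
E[Y | X=-2.0] = 10.8 + (-0.82)·(1.8/5.1)·(-2.0 − (-6.4)) = 10.8 + (-0.28941)·(4.4) = 9.5266.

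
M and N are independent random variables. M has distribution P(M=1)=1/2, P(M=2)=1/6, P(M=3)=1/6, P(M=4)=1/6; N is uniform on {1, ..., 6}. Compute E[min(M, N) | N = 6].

2

P(N = 6) = 1/6.
Summing min(M,N)·P(x,y) over outcomes with N = 6 gives 1/3.
E[min(M, N) | N = 6] = (1/3) / (1/6) = 2.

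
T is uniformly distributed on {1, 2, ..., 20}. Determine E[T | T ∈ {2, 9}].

P(T ∈ {2, 9}) = 1/10.
Σ over the event: 2·1/20 + 9·1/20 = 11/20.
E[T | T ∈ {2, 9}] = (11/20) / (1/10) = 11/2.

11/2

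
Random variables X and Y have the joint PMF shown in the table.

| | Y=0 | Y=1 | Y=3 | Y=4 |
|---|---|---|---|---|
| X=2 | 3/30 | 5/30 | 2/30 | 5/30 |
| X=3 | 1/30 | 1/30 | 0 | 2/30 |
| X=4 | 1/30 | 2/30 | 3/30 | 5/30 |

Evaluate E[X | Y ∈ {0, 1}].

34/13

P(Y ∈ {0, 1}) = 13/30.
Summing X·P(X=x,Y=y) over the conditioning event gives 17/15.
E[X | Y ∈ {0, 1}] = (17/15) / (13/30) = 34/13.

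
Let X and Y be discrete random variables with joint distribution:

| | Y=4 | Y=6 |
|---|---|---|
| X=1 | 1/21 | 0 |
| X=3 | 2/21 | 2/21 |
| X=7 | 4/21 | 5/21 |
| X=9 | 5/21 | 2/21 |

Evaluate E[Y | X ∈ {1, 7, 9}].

P(X ∈ {1, 7, 9}) = 17/21.
Summing Y·P(X=x,Y=y) over the conditioning event gives 82/21.
E[Y | X ∈ {1, 7, 9}] = (82/21) / (17/21) = 82/17.

82/17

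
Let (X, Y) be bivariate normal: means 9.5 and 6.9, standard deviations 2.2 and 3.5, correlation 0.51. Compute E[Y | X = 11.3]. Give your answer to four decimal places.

For a bivariate normal, E[Y | X=x] = μ_Y + ρ·(σ_Y/σ_X)·(x − μ_X).
E[Y | X=11.3] = 6.9 + (0.51)·(3.5/2.2)·(11.3 − (9.5)) = 6.9 + (0.811364)·(1.8) = 8.3605.

8.3605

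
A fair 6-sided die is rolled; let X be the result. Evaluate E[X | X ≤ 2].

3/2

Given X ≤ 2, X is equally likely to be any of {1, 2}.
E[X | X ≤ 2] = (1 + 2) / 2 = 3/2.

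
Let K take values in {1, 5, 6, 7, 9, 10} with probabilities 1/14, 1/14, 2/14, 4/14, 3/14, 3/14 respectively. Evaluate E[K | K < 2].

P(K < 2) = 1/14.
Σ over the event: 1·1/14 = 1/14.
E[K | K < 2] = (1/14) / (1/14) = 1.

1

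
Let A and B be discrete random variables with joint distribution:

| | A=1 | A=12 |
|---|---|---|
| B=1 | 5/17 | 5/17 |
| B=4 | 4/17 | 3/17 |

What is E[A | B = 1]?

P(B = 1) = 10/17.
Σ A·P over the event = 1·(5/17) + 12·(5/17) = 65/17.
E[A | B = 1] = (65/17) / (10/17) = 13/2.

13/2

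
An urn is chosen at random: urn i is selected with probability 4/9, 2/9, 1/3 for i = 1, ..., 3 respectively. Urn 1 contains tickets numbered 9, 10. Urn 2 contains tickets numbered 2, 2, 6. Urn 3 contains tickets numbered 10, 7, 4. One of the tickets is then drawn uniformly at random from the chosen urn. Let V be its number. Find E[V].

197/27

E[V | urn 1] = (9+10)/2 = 19/2.
E[V | urn 2] = (2+2+6)/3 = 10/3.
E[V | urn 3] = (10+7+4)/3 = 7.
By the law of total expectation,
E[V] = (4/9)·(19/2) + (2/9)·(10/3) + (1/3)·(7) = 197/27.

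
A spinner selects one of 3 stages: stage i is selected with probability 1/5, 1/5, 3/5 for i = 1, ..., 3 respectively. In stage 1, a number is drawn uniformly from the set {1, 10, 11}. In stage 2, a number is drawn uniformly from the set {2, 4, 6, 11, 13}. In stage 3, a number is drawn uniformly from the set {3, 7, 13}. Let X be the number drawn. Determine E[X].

E[X | stage 1] = (1+10+11)/3 = 22/3.
E[X | stage 2] = (2+4+6+11+13)/5 = 36/5.
E[X | stage 3] = (3+7+13)/3 = 23/3.
By the law of total expectation,
E[X] = (1/5)·(22/3) + (1/5)·(36/5) + (3/5)·(23/3) = 563/75.

563/75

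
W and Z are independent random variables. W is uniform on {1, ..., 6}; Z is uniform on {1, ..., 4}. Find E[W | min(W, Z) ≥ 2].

P(min(W, Z) ≥ 2) = 5/8.
Summing W·P(x,y) over outcomes with min(W, Z) ≥ 2 gives 5/2.
E[W | min(W, Z) ≥ 2] = (5/2) / (5/8) = 4.

4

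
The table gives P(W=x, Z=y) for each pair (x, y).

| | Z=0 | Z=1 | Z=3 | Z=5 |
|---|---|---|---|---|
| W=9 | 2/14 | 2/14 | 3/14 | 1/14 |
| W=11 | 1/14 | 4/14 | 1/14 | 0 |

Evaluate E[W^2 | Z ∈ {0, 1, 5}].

101

P(Z ∈ {0, 1, 5}) = 5/7.
Σ W^2·P over the event = 81·(2/14) + 81·(2/14) + 81·(1/14) + 121·(1/14) + 121·(4/14) = 505/7.
E[W^2 | Z ∈ {0, 1, 5}] = (505/7) / (5/7) = 101.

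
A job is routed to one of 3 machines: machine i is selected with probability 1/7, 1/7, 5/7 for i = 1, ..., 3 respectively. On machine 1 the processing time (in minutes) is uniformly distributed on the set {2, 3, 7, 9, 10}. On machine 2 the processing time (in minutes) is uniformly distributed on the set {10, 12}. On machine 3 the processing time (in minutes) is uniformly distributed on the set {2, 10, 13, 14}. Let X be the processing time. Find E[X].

E[X | machine 1] = (2+3+7+9+10)/5 = 31/5.
E[X | machine 2] = (10+12)/2 = 11.
E[X | machine 3] = (2+10+13+14)/4 = 39/4.
By the law of total expectation,
E[X] = (1/7)·(31/5) + (1/7)·(11) + (5/7)·(39/4) = 1319/140.

1319/140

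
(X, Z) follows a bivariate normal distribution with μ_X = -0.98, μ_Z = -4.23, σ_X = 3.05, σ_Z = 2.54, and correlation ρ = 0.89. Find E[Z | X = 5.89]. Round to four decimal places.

E[Z | X=x] = μ_Z + ρ(σ_Z/σ_X)(x − μ_X) for jointly normal variables.
E[Z | X=5.89] = -4.23 + (0.89)·(2.54/3.05)·(5.89 − (-0.98)) = -4.23 + (0.74118)·(6.87) = 0.8619.

0.8619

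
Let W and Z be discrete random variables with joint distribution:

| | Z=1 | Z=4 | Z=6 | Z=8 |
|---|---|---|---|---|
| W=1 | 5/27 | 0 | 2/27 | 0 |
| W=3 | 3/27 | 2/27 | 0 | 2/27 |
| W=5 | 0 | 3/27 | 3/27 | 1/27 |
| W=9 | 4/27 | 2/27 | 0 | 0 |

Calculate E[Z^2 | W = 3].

163/7

P(W = 3) = 7/27.
Summing Z^2·P(W=x,Z=y) over the conditioning event gives 163/27.
E[Z^2 | W = 3] = (163/27) / (7/27) = 163/7.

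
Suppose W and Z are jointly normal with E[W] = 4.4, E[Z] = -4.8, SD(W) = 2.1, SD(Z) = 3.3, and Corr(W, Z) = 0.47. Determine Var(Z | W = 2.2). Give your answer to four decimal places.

For a bivariate normal, Var(Z | W=x) = σ_Z²(1 − ρ²).
Var(Z | W=2.2) = (3.3)²·(1 − (0.47)²) = 10.89·0.7791 = 8.4844.

8.4844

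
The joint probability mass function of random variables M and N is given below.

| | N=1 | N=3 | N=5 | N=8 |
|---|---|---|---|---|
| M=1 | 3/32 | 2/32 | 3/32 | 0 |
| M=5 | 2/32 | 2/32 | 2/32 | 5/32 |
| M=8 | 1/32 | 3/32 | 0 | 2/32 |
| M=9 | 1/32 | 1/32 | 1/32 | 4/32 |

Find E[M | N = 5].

11/3

P(N = 5) = 3/16.
Σ M·P over the event = 1·(3/32) + 5·(2/32) + 9·(1/32) = 11/16.
E[M | N = 5] = (11/16) / (3/16) = 11/3.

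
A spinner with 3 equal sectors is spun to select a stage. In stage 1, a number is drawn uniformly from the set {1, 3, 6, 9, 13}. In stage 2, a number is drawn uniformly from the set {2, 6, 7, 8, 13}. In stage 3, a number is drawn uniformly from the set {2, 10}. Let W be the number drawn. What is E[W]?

98/15

E[W | stage 1] = (1+3+6+9+13)/5 = 32/5.
E[W | stage 2] = (2+6+7+8+13)/5 = 36/5.
E[W | stage 3] = (2+10)/2 = 6.
E[W] = (1/3)·(32/5) + (1/3)·(36/5) + (1/3)·(6) = 98/15.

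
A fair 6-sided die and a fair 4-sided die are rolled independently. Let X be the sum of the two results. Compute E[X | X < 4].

P(X < 4) = 1/8.
Σ over the event: 2·1/24 + 3·1/12 = 1/3.
E[X | X < 4] = (1/3) / (1/8) = 8/3.

8/3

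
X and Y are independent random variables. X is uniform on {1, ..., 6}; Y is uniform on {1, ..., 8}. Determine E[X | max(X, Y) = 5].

35/9

P(max(X, Y) = 5) = 3/16.
Summing X·P(x,y) over outcomes with max(X, Y) = 5 gives 35/48.
E[X | max(X, Y) = 5] = (35/48) / (3/16) = 35/9.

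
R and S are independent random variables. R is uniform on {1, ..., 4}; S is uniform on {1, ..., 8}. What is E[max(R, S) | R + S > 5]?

127/22

P(R + S > 5) = 11/16.
Summing max(R,S)·P(x,y) over outcomes with R + S > 5 gives 127/32.
E[max(R, S) | R + S > 5] = (127/32) / (11/16) = 127/22.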